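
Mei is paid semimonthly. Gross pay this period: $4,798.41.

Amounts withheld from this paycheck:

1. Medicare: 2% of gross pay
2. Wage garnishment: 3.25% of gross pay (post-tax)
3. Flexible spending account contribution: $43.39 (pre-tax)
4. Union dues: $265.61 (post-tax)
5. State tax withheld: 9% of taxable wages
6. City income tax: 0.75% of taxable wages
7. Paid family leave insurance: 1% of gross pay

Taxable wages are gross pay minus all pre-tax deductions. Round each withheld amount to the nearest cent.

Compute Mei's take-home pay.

$3,725.90

Flexible spending account contribution: $43.39
Taxable wages = $4,798.41 − $43.39 = $4,755.02
State tax withheld: $4,755.02 × 0.09 = $427.95
City income tax: $4,755.02 × 0.0075 = $35.66
Paid family leave insurance: $4,798.41 × 0.01 = $47.98
Medicare: $4,798.41 × 0.02 = $95.97
Wage garnishment: $4,798.41 × 0.0325 = $155.95
Union dues: $265.61
Total deductions = $43.39 + $427.95 + $35.66 + $47.98 + $95.97 + $155.95 + $265.61 = $1,072.51
Net pay = $4,798.41 − $1,072.51 = $3,725.90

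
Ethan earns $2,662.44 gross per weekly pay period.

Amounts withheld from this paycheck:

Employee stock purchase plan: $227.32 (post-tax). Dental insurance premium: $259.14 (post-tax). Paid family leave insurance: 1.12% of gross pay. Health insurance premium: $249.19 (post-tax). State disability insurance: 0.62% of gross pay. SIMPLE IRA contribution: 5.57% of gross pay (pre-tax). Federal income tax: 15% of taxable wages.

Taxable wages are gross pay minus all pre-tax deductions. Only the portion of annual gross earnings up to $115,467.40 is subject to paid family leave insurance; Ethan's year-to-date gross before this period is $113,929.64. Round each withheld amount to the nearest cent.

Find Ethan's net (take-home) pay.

SIMPLE IRA contribution: $2,662.44 × 0.0557 = $148.30
Taxable wages = $2,662.44 − $148.30 = $2,514.14
Federal income tax: $2,514.14 × 0.15 = $377.12
Paid family leave insurance: only $115,467.40 − $113,929.64 = $1,537.76 of this check is subject → $1,537.76 × 0.0112 = $17.22
State disability insurance: $2,662.44 × 0.0062 = $16.51
Dental insurance premium: $259.14
Health insurance premium: $249.19
Employee stock purchase plan: $227.32
Total deductions = $148.30 + $377.12 + $17.22 + $16.51 + $259.14 + $249.19 + $227.32 = $1,294.80
Net pay = $2,662.44 − $1,294.80 = $1,367.64

$1,367.64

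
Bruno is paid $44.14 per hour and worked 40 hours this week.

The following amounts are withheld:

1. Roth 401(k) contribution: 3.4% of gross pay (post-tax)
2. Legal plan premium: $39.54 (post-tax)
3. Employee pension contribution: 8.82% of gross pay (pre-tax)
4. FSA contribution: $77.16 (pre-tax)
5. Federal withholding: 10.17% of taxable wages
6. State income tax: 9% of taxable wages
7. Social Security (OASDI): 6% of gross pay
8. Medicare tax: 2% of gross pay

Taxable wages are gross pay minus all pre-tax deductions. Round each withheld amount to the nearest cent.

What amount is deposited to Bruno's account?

$998.07

Gross pay: 40 × $44.14 = $1765.60
FSA contribution: $77.16
Employee pension contribution: $1765.60 × 0.0882 = $155.73
Pre-tax total = $77.16 + $155.73 = $232.89
Taxable wages = $1765.60 − $232.89 = $1532.71
State income tax: $1532.71 × 0.09 = $137.94
Federal withholding: $1532.71 × 0.1017 = $155.88
Social Security (OASDI): $1765.60 × 0.06 = $105.94
Medicare tax: $1765.60 × 0.02 = $35.31
Roth 401(k) contribution: $1765.60 × 0.034 = $60.03
Legal plan premium: $39.54
Total deductions = $77.16 + $155.73 + $137.94 + $155.88 + $105.94 + $35.31 + $60.03 + $39.54 = $767.53
Net pay = $1765.60 − $767.53 = $998.07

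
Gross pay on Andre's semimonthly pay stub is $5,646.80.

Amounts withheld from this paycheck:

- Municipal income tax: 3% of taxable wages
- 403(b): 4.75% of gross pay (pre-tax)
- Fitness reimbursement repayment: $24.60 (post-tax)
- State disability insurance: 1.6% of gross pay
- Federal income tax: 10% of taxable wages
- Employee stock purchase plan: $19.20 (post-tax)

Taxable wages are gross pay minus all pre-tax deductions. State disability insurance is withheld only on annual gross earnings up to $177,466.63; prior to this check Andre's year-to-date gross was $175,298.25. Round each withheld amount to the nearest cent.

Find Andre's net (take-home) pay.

403(b): $5,646.80 × 0.0475 = $268.22
Taxable wages = $5,646.80 − $268.22 = $5,378.58
Federal income tax: $5,378.58 × 0.1 = $537.86
Municipal income tax: $5,378.58 × 0.03 = $161.36
State disability insurance: only $177,466.63 − $175,298.25 = $2,168.38 of this check is subject → $2,168.38 × 0.016 = $34.69
Fitness reimbursement repayment: $24.60
Employee stock purchase plan: $19.20
Total deductions = $268.22 + $537.86 + $161.36 + $34.69 + $24.60 + $19.20 = $1,045.93
Net pay = $5,646.80 − $1,045.93 = $4,600.87

$4,600.87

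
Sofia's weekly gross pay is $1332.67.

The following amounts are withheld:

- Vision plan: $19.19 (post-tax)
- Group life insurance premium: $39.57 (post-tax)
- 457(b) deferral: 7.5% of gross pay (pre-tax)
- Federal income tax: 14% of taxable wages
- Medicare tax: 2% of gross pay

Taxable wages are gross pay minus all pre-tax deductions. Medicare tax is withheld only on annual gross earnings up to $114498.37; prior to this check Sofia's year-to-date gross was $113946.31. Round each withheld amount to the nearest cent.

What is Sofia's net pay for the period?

$990.34

457(b) deferral: $1332.67 × 0.075 = $99.95
Taxable wages = $1332.67 − $99.95 = $1232.72
Federal income tax: $1232.72 × 0.14 = $172.58
Medicare tax: only $114498.37 − $113946.31 = $552.06 of this check is subject → $552.06 × 0.02 = $11.04
Vision plan: $19.19
Group life insurance premium: $39.57
Total deductions = $99.95 + $172.58 + $11.04 + $19.19 + $39.57 = $342.33
Net pay = $1332.67 − $342.33 = $990.34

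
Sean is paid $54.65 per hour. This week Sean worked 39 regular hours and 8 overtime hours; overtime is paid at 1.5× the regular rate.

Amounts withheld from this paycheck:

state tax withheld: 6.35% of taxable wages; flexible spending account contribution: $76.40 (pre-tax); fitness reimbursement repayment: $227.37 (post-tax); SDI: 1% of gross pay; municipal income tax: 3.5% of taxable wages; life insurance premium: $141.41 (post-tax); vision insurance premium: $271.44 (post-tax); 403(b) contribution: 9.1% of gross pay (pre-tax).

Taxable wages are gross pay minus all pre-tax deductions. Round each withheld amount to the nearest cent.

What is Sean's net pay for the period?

Regular pay: 39 × $54.65 = $2,131.35
Overtime pay: 8 × $54.65 × 1.5 = $655.80
Gross pay = $2,131.35 + $655.80 = $2,787.15
403(b) contribution: $2,787.15 × 0.091 = $253.63
Flexible spending account contribution: $76.40
Pre-tax total = $253.63 + $76.40 = $330.03
Taxable wages = $2,787.15 − $330.03 = $2,457.12
State tax withheld: $2,457.12 × 0.0635 = $156.03
Municipal income tax: $2,457.12 × 0.035 = $86.00
SDI: $2,787.15 × 0.01 = $27.87
Life insurance premium: $141.41
Vision insurance premium: $271.44
Fitness reimbursement repayment: $227.37
Total deductions = $253.63 + $76.40 + $156.03 + $86.00 + $27.87 + $141.41 + $271.44 + $227.37 = $1,240.15
Net pay = $2,787.15 − $1,240.15 = $1,547.00

$1,547.00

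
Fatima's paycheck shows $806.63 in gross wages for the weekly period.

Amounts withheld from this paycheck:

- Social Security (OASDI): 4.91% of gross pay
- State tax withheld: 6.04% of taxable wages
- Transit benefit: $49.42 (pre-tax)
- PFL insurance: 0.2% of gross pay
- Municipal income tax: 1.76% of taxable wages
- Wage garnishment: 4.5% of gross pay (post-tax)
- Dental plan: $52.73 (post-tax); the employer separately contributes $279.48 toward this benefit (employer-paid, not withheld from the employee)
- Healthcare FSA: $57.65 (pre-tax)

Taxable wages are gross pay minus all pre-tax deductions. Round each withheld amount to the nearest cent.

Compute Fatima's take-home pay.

Transit benefit: $49.42
Healthcare FSA: $57.65
Pre-tax total = $49.42 + $57.65 = $107.07
Taxable wages = $806.63 − $107.07 = $699.56
State tax withheld: $699.56 × 0.0604 = $42.25
Municipal income tax: $699.56 × 0.0176 = $12.31
Social Security (OASDI): $806.63 × 0.0491 = $39.61
PFL insurance: $806.63 × 0.002 = $1.61
Wage garnishment: $806.63 × 0.045 = $36.30
Dental plan: $52.73
(Employer's $279.48 toward dental plan is not withheld from the employee.)
Total deductions = $49.42 + $57.65 + $42.25 + $12.31 + $39.61 + $1.61 + $36.30 + $52.73 = $291.88
Net pay = $806.63 − $291.88 = $514.75

$514.75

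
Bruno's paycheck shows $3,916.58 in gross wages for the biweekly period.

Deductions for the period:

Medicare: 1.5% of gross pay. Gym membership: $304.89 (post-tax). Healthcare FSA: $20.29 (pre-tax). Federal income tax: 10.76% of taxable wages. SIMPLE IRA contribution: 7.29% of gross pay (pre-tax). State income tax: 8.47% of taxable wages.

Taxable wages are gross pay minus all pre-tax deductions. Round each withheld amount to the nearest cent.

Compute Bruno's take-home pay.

$2,552.78

SIMPLE IRA contribution: $3,916.58 × 0.0729 = $285.52
Healthcare FSA: $20.29
Pre-tax total = $285.52 + $20.29 = $305.81
Taxable wages = $3,916.58 − $305.81 = $3,610.77
Federal income tax: $3,610.77 × 0.1076 = $388.52
State income tax: $3,610.77 × 0.0847 = $305.83
Medicare: $3,916.58 × 0.015 = $58.75
Gym membership: $304.89
Total deductions = $285.52 + $20.29 + $388.52 + $305.83 + $58.75 + $304.89 = $1,363.80
Net pay = $3,916.58 − $1,363.80 = $2,552.78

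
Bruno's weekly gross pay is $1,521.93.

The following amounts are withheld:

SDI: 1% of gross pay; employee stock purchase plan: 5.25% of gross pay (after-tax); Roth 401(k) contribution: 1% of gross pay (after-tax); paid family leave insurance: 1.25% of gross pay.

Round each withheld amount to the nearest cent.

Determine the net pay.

$1,392.57

Paid family leave insurance: $1,521.93 × 0.0125 = $19.02
SDI: $1,521.93 × 0.01 = $15.22
Roth 401(k) contribution: $1,521.93 × 0.01 = $15.22
Employee stock purchase plan: $1,521.93 × 0.0525 = $79.90
Total deductions = $19.02 + $15.22 + $15.22 + $79.90 = $129.36
Net pay = $1,521.93 − $129.36 = $1,392.57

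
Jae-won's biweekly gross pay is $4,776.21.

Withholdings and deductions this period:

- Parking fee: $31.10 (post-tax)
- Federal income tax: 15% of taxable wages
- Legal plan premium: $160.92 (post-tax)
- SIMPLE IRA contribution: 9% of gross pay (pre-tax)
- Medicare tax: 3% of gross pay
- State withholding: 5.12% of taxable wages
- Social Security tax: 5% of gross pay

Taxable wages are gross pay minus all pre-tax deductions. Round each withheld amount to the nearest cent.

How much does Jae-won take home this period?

$2,897.75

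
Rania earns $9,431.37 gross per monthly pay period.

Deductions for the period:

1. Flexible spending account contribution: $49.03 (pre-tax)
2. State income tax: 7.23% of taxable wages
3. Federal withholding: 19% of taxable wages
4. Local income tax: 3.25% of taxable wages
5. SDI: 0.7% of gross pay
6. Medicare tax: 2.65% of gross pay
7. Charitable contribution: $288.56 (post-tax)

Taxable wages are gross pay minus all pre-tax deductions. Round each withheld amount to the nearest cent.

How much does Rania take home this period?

Flexible spending account contribution: $49.03
Taxable wages = $9,431.37 − $49.03 = $9,382.34
State income tax: $9,382.34 × 0.0723 = $678.34
Federal withholding: $9,382.34 × 0.19 = $1,782.64
Local income tax: $9,382.34 × 0.0325 = $304.93
SDI: $9,431.37 × 0.007 = $66.02
Medicare tax: $9,431.37 × 0.0265 = $249.93
Charitable contribution: $288.56
Total deductions = $49.03 + $678.34 + $1,782.64 + $304.93 + $66.02 + $249.93 + $288.56 = $3,419.45
Net pay = $9,431.37 − $3,419.45 = $6,011.92

$6,011.92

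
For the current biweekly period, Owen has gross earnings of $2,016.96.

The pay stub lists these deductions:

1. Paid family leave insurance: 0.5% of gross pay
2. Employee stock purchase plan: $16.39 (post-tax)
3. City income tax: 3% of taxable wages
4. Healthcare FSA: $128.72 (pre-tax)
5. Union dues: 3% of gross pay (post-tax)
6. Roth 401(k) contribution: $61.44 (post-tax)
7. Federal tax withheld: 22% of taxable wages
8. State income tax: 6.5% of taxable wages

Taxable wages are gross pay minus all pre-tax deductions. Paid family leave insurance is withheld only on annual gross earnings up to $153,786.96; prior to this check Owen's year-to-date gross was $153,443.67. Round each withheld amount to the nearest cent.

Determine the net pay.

Healthcare FSA: $128.72
Taxable wages = $2,016.96 − $128.72 = $1,888.24
Federal tax withheld: $1,888.24 × 0.22 = $415.41
State income tax: $1,888.24 × 0.065 = $122.74
City income tax: $1,888.24 × 0.03 = $56.65
Paid family leave insurance: only $153,786.96 − $153,443.67 = $343.29 of this check is subject → $343.29 × 0.005 = $1.72
Roth 401(k) contribution: $61.44
Employee stock purchase plan: $16.39
Union dues: $2,016.96 × 0.03 = $60.51
Total deductions = $128.72 + $415.41 + $122.74 + $56.65 + $1.72 + $61.44 + $16.39 + $60.51 = $863.58
Net pay = $2,016.96 − $863.58 = $1,153.38

$1,153.38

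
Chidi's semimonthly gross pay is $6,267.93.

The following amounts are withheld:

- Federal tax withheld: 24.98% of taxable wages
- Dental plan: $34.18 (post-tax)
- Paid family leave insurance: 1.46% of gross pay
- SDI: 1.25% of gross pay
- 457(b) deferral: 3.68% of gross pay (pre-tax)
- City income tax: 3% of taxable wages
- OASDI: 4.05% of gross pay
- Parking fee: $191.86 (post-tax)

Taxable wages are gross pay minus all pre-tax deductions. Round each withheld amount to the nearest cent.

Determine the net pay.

$3,698.29

457(b) deferral: $6,267.93 × 0.0368 = $230.66
Taxable wages = $6,267.93 − $230.66 = $6,037.27
Federal tax withheld: $6,037.27 × 0.2498 = $1,508.11
City income tax: $6,037.27 × 0.03 = $181.12
OASDI: $6,267.93 × 0.0405 = $253.85
Paid family leave insurance: $6,267.93 × 0.0146 = $91.51
SDI: $6,267.93 × 0.0125 = $78.35
Dental plan: $34.18
Parking fee: $191.86
Total deductions = $230.66 + $1,508.11 + $181.12 + $253.85 + $91.51 + $78.35 + $34.18 + $191.86 = $2,569.64
Net pay = $6,267.93 − $2,569.64 = $3,698.29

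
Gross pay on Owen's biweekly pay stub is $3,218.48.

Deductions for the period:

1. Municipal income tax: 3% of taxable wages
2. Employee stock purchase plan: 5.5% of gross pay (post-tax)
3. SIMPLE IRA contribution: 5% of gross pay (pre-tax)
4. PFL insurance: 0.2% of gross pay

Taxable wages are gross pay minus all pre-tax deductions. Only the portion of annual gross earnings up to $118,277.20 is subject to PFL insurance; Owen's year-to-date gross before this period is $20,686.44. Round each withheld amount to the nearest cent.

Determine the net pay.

$2,782.37

SIMPLE IRA contribution: $3,218.48 × 0.05 = $160.92
Taxable wages = $3,218.48 − $160.92 = $3,057.56
Municipal income tax: $3,057.56 × 0.03 = $91.73
PFL insurance: cap not yet reached, full $3,218.48 is subject → $3,218.48 × 0.002 = $6.44
Employee stock purchase plan: $3,218.48 × 0.055 = $177.02
Total deductions = $160.92 + $91.73 + $6.44 + $177.02 = $436.11
Net pay = $3,218.48 − $436.11 = $2,782.37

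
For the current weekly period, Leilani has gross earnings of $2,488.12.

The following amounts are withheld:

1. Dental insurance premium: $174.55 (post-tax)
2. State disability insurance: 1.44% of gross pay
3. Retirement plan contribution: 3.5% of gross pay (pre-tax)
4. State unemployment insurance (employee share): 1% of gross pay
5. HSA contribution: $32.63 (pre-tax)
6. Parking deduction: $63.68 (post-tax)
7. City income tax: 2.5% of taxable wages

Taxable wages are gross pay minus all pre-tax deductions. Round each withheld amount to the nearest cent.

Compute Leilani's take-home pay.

$2,010.26

HSA contribution: $32.63
Retirement plan contribution: $2,488.12 × 0.035 = $87.08
Pre-tax total = $32.63 + $87.08 = $119.71
Taxable wages = $2,488.12 − $119.71 = $2,368.41
City income tax: $2,368.41 × 0.025 = $59.21
State unemployment insurance (employee share): $2,488.12 × 0.01 = $24.88
State disability insurance: $2,488.12 × 0.0144 = $35.83
Dental insurance premium: $174.55
Parking deduction: $63.68
Total deductions = $32.63 + $87.08 + $59.21 + $24.88 + $35.83 + $174.55 + $63.68 = $477.86
Net pay = $2,488.12 − $477.86 = $2,010.26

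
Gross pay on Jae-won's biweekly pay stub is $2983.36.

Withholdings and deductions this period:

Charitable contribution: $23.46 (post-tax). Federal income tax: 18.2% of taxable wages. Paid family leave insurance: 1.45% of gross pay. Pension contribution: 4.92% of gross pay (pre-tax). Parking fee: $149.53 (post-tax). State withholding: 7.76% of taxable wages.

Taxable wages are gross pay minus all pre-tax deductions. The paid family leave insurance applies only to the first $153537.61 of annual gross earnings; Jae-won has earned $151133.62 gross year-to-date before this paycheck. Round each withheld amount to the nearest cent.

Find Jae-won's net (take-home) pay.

Pension contribution: $2983.36 × 0.0492 = $146.78
Taxable wages = $2983.36 − $146.78 = $2836.58
Federal income tax: $2836.58 × 0.182 = $516.26
State withholding: $2836.58 × 0.0776 = $220.12
Paid family leave insurance: only $153537.61 − $151133.62 = $2403.99 of this check is subject → $2403.99 × 0.0145 = $34.86
Parking fee: $149.53
Charitable contribution: $23.46
Total deductions = $146.78 + $516.26 + $220.12 + $34.86 + $149.53 + $23.46 = $1091.01
Net pay = $2983.36 − $1091.01 = $1892.35

$1892.35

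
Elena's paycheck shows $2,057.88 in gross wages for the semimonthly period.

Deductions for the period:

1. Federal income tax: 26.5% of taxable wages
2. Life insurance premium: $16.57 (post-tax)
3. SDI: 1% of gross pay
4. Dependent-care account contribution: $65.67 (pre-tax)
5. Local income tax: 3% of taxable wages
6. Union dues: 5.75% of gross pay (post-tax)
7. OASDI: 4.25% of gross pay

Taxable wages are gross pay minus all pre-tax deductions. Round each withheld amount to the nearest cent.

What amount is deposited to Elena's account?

$1,161.56

Dependent-care account contribution: $65.67
Taxable wages = $2,057.88 − $65.67 = $1,992.21
Local income tax: $1,992.21 × 0.03 = $59.77
Federal income tax: $1,992.21 × 0.265 = $527.94
OASDI: $2,057.88 × 0.0425 = $87.46
SDI: $2,057.88 × 0.01 = $20.58
Life insurance premium: $16.57
Union dues: $2,057.88 × 0.0575 = $118.33
Total deductions = $65.67 + $59.77 + $527.94 + $87.46 + $20.58 + $16.57 + $118.33 = $896.32
Net pay = $2,057.88 − $896.32 = $1,161.56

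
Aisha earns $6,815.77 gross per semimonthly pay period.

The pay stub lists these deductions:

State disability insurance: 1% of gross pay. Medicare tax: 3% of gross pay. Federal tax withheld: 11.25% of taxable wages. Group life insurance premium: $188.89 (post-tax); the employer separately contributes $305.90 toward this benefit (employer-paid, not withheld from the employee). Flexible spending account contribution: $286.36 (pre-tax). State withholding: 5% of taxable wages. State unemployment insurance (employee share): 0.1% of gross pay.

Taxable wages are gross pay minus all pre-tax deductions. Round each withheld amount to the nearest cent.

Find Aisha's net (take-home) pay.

$5,000.04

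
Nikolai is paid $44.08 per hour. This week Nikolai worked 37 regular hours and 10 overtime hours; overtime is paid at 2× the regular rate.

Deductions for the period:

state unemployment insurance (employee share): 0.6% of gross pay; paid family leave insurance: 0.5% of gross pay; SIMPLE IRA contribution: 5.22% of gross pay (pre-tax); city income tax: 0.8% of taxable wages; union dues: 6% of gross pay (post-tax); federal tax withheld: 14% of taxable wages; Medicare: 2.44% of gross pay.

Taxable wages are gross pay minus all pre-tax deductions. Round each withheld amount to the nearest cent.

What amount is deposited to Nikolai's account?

$1,789.25

Regular pay: 37 × $44.08 = $1,630.96
Overtime pay: 10 × $44.08 × 2 = $881.60
Gross pay = $1,630.96 + $881.60 = $2,512.56
SIMPLE IRA contribution: $2,512.56 × 0.0522 = $131.16
Taxable wages = $2,512.56 − $131.16 = $2,381.40
City income tax: $2,381.40 × 0.008 = $19.05
Federal tax withheld: $2,381.40 × 0.14 = $333.40
Medicare: $2,512.56 × 0.0244 = $61.31
State unemployment insurance (employee share): $2,512.56 × 0.006 = $15.08
Paid family leave insurance: $2,512.56 × 0.005 = $12.56
Union dues: $2,512.56 × 0.06 = $150.75
Total deductions = $131.16 + $19.05 + $333.40 + $61.31 + $15.08 + $12.56 + $150.75 = $723.31
Net pay = $2,512.56 − $723.31 = $1,789.25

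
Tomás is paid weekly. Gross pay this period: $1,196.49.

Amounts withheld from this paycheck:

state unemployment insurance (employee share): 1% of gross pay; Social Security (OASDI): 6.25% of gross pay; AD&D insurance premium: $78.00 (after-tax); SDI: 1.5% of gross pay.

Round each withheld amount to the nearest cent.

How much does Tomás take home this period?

Social Security (OASDI): $1,196.49 × 0.0625 = $74.78
State unemployment insurance (employee share): $1,196.49 × 0.01 = $11.96
SDI: $1,196.49 × 0.015 = $17.95
AD&D insurance premium: $78.00
Total deductions = $74.78 + $11.96 + $17.95 + $78.00 = $182.69
Net pay = $1,196.49 − $182.69 = $1,013.80

$1,013.80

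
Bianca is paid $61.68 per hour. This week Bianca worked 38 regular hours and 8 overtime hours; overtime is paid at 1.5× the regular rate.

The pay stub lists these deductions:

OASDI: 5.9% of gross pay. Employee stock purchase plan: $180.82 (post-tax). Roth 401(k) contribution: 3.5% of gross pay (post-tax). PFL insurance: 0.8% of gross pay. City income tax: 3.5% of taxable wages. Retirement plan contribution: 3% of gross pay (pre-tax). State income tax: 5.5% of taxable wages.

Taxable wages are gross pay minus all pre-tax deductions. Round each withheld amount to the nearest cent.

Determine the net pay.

$2226.86

Regular pay: 38 × $61.68 = $2343.84
Overtime pay: 8 × $61.68 × 1.5 = $740.16
Gross pay = $2343.84 + $740.16 = $3084.00
Retirement plan contribution: $3084.00 × 0.03 = $92.52
Taxable wages = $3084.00 − $92.52 = $2991.48
State income tax: $2991.48 × 0.055 = $164.53
City income tax: $2991.48 × 0.035 = $104.70
OASDI: $3084.00 × 0.059 = $181.96
PFL insurance: $3084.00 × 0.008 = $24.67
Roth 401(k) contribution: $3084.00 × 0.035 = $107.94
Employee stock purchase plan: $180.82
Total deductions = $92.52 + $164.53 + $104.70 + $181.96 + $24.67 + $107.94 + $180.82 = $857.14
Net pay = $3084.00 − $857.14 = $2226.86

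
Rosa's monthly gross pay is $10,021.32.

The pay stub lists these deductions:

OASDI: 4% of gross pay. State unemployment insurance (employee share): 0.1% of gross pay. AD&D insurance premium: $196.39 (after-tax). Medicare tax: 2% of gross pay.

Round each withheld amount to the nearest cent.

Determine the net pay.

$9,213.63

Medicare tax: $10,021.32 × 0.02 = $200.43
OASDI: $10,021.32 × 0.04 = $400.85
State unemployment insurance (employee share): $10,021.32 × 0.001 = $10.02
AD&D insurance premium: $196.39
Total deductions = $200.43 + $400.85 + $10.02 + $196.39 = $807.69
Net pay = $10,021.32 − $807.69 = $9,213.63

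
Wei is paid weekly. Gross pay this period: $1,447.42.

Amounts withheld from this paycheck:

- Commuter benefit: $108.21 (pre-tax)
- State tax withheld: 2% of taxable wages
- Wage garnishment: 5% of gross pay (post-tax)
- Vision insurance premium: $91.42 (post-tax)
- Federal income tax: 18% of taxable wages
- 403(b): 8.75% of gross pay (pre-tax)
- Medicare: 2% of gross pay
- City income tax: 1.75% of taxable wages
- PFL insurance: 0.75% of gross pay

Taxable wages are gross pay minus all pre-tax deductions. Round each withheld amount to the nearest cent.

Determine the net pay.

$745.23

403(b): $1,447.42 × 0.0875 = $126.65
Commuter benefit: $108.21
Pre-tax total = $126.65 + $108.21 = $234.86
Taxable wages = $1,447.42 − $234.86 = $1,212.56
City income tax: $1,212.56 × 0.0175 = $21.22
State tax withheld: $1,212.56 × 0.02 = $24.25
Federal income tax: $1,212.56 × 0.18 = $218.26
PFL insurance: $1,447.42 × 0.0075 = $10.86
Medicare: $1,447.42 × 0.02 = $28.95
Vision insurance premium: $91.42
Wage garnishment: $1,447.42 × 0.05 = $72.37
Total deductions = $126.65 + $108.21 + $21.22 + $24.25 + $218.26 + $10.86 + $28.95 + $91.42 + $72.37 = $702.19
Net pay = $1,447.42 − $702.19 = $745.23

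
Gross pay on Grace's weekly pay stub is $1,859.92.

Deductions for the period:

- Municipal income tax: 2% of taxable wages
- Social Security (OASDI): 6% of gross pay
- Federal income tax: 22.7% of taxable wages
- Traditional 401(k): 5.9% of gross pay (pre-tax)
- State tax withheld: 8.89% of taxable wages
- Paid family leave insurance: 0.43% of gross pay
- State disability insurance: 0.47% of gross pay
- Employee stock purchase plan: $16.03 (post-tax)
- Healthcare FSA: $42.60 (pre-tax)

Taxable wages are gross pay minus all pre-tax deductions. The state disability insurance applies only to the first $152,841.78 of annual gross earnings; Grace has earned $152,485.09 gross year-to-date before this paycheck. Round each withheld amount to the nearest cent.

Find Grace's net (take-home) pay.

$996.70

Traditional 401(k): $1,859.92 × 0.059 = $109.74
Healthcare FSA: $42.60
Pre-tax total = $109.74 + $42.60 = $152.34
Taxable wages = $1,859.92 − $152.34 = $1,707.58
Municipal income tax: $1,707.58 × 0.02 = $34.15
State tax withheld: $1,707.58 × 0.0889 = $151.80
Federal income tax: $1,707.58 × 0.227 = $387.62
Paid family leave insurance: $1,859.92 × 0.0043 = $8.00
State disability insurance: only $152,841.78 − $152,485.09 = $356.69 of this check is subject → $356.69 × 0.0047 = $1.68
Social Security (OASDI): $1,859.92 × 0.06 = $111.60
Employee stock purchase plan: $16.03
Total deductions = $109.74 + $42.60 + $34.15 + $151.80 + $387.62 + $8.00 + $1.68 + $111.60 + $16.03 = $863.22
Net pay = $1,859.92 − $863.22 = $996.70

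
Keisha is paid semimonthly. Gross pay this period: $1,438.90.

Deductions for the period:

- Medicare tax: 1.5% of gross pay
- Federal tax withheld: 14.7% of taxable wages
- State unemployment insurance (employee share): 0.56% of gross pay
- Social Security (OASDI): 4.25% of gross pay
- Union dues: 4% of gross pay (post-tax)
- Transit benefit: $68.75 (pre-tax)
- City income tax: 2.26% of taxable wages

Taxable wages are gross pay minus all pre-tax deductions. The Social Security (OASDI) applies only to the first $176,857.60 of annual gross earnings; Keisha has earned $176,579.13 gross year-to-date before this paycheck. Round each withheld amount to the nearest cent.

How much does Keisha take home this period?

Transit benefit: $68.75
Taxable wages = $1,438.90 − $68.75 = $1,370.15
City income tax: $1,370.15 × 0.0226 = $30.97
Federal tax withheld: $1,370.15 × 0.147 = $201.41
Social Security (OASDI): only $176,857.60 − $176,579.13 = $278.47 of this check is subject → $278.47 × 0.0425 = $11.83
State unemployment insurance (employee share): $1,438.90 × 0.0056 = $8.06
Medicare tax: $1,438.90 × 0.015 = $21.58
Union dues: $1,438.90 × 0.04 = $57.56
Total deductions = $68.75 + $30.97 + $201.41 + $11.83 + $8.06 + $21.58 + $57.56 = $400.16
Net pay = $1,438.90 − $400.16 = $1,038.74

$1,038.74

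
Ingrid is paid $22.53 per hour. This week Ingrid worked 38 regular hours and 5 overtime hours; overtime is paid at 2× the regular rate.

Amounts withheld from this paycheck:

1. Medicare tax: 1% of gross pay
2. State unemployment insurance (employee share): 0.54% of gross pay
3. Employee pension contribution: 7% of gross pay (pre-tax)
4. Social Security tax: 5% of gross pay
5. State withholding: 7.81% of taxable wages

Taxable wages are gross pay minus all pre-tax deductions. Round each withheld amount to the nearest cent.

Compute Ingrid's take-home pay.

Regular pay: 38 × $22.53 = $856.14
Overtime pay: 5 × $22.53 × 2 = $225.30
Gross pay = $856.14 + $225.30 = $1,081.44
Employee pension contribution: $1,081.44 × 0.07 = $75.70
Taxable wages = $1,081.44 − $75.70 = $1,005.74
State withholding: $1,005.74 × 0.0781 = $78.55
State unemployment insurance (employee share): $1,081.44 × 0.0054 = $5.84
Social Security tax: $1,081.44 × 0.05 = $54.07
Medicare tax: $1,081.44 × 0.01 = $10.81
Total deductions = $75.70 + $78.55 + $5.84 + $54.07 + $10.81 = $224.97
Net pay = $1,081.44 − $224.97 = $856.47

$856.47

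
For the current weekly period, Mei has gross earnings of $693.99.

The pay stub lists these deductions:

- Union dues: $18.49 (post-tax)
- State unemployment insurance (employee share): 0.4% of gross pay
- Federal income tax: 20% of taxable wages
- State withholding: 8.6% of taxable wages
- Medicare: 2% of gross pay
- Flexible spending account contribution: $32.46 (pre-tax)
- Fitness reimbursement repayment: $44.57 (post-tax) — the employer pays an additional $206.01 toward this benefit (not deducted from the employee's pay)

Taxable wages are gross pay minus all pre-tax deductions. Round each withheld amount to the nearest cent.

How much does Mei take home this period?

Flexible spending account contribution: $32.46
Taxable wages = $693.99 − $32.46 = $661.53
State withholding: $661.53 × 0.086 = $56.89
Federal income tax: $661.53 × 0.2 = $132.31
Medicare: $693.99 × 0.02 = $13.88
State unemployment insurance (employee share): $693.99 × 0.004 = $2.78
Fitness reimbursement repayment: $44.57
Union dues: $18.49
(Employer's $206.01 toward fitness reimbursement repayment is not withheld from the employee.)
Total deductions = $32.46 + $56.89 + $132.31 + $13.88 + $2.78 + $44.57 + $18.49 = $301.38
Net pay = $693.99 − $301.38 = $392.61

$392.61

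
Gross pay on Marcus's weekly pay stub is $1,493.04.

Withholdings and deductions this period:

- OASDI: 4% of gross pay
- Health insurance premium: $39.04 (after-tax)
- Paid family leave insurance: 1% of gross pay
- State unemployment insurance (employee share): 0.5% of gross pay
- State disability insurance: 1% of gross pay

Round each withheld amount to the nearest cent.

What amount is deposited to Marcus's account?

OASDI: $1,493.04 × 0.04 = $59.72
State unemployment insurance (employee share): $1,493.04 × 0.005 = $7.47
Paid family leave insurance: $1,493.04 × 0.01 = $14.93
State disability insurance: $1,493.04 × 0.01 = $14.93
Health insurance premium: $39.04
Total deductions = $59.72 + $7.47 + $14.93 + $14.93 + $39.04 = $136.09
Net pay = $1,493.04 − $136.09 = $1,356.95

$1,356.95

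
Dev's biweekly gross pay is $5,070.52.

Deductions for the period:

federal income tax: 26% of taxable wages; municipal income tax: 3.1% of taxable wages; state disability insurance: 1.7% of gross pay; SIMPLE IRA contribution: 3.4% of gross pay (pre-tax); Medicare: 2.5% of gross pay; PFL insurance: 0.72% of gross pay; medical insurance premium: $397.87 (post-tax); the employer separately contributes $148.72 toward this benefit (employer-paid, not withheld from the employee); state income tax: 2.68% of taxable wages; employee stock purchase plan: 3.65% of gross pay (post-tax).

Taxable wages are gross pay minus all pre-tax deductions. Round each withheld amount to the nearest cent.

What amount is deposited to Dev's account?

$2,509.09

SIMPLE IRA contribution: $5,070.52 × 0.034 = $172.40
Taxable wages = $5,070.52 − $172.40 = $4,898.12
Federal income tax: $4,898.12 × 0.26 = $1,273.51
Municipal income tax: $4,898.12 × 0.031 = $151.84
State income tax: $4,898.12 × 0.0268 = $131.27
State disability insurance: $5,070.52 × 0.017 = $86.20
Medicare: $5,070.52 × 0.025 = $126.76
PFL insurance: $5,070.52 × 0.0072 = $36.51
Employee stock purchase plan: $5,070.52 × 0.0365 = $185.07
Medical insurance premium: $397.87
(Employer's $148.72 toward medical insurance premium is not withheld from the employee.)
Total deductions = $172.40 + $1,273.51 + $151.84 + $131.27 + $86.20 + $126.76 + $36.51 + $185.07 + $397.87 = $2,561.43
Net pay = $5,070.52 − $2,561.43 = $2,509.09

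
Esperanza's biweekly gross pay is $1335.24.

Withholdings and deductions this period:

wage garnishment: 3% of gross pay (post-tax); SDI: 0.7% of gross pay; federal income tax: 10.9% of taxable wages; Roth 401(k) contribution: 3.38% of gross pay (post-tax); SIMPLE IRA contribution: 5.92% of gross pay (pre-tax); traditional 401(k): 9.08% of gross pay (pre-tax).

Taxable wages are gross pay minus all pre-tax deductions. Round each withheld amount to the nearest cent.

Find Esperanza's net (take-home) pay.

$916.70

SIMPLE IRA contribution: $1335.24 × 0.0592 = $79.05
Traditional 401(k): $1335.24 × 0.0908 = $121.24
Pre-tax total = $79.05 + $121.24 = $200.29
Taxable wages = $1335.24 − $200.29 = $1134.95
Federal income tax: $1134.95 × 0.109 = $123.71
SDI: $1335.24 × 0.007 = $9.35
Roth 401(k) contribution: $1335.24 × 0.0338 = $45.13
Wage garnishment: $1335.24 × 0.03 = $40.06
Total deductions = $79.05 + $121.24 + $123.71 + $9.35 + $45.13 + $40.06 = $418.54
Net pay = $1335.24 − $418.54 = $916.70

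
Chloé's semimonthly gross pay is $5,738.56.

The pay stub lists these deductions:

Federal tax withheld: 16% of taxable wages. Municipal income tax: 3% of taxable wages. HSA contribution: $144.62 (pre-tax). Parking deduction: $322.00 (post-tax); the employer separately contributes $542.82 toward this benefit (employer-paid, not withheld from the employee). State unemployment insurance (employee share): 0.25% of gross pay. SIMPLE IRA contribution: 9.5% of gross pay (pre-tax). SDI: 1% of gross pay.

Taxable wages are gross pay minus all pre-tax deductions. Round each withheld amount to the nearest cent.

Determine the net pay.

HSA contribution: $144.62
SIMPLE IRA contribution: $5,738.56 × 0.095 = $545.16
Pre-tax total = $144.62 + $545.16 = $689.78
Taxable wages = $5,738.56 − $689.78 = $5,048.78
Federal tax withheld: $5,048.78 × 0.16 = $807.80
Municipal income tax: $5,048.78 × 0.03 = $151.46
State unemployment insurance (employee share): $5,738.56 × 0.0025 = $14.35
SDI: $5,738.56 × 0.01 = $57.39
Parking deduction: $322.00
(Employer's $542.82 toward parking deduction is not withheld from the employee.)
Total deductions = $144.62 + $545.16 + $807.80 + $151.46 + $14.35 + $57.39 + $322.00 = $2,042.78
Net pay = $5,738.56 − $2,042.78 = $3,695.78

$3,695.78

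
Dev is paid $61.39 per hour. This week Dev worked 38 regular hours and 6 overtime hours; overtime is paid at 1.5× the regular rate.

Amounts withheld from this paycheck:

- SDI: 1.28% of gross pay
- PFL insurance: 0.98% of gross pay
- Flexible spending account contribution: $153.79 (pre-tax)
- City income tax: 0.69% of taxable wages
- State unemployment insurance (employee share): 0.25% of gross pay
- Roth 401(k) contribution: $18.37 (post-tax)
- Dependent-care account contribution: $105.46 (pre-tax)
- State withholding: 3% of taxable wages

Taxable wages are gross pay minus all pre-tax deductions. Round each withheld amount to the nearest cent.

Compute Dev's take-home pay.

Regular pay: 38 × $61.39 = $2,332.82
Overtime pay: 6 × $61.39 × 1.5 = $552.51
Gross pay = $2,332.82 + $552.51 = $2,885.33
Dependent-care account contribution: $105.46
Flexible spending account contribution: $153.79
Pre-tax total = $105.46 + $153.79 = $259.25
Taxable wages = $2,885.33 − $259.25 = $2,626.08
State withholding: $2,626.08 × 0.03 = $78.78
City income tax: $2,626.08 × 0.0069 = $18.12
SDI: $2,885.33 × 0.0128 = $36.93
PFL insurance: $2,885.33 × 0.0098 = $28.28
State unemployment insurance (employee share): $2,885.33 × 0.0025 = $7.21
Roth 401(k) contribution: $18.37
Total deductions = $105.46 + $153.79 + $78.78 + $18.12 + $36.93 + $28.28 + $7.21 + $18.37 = $446.94
Net pay = $2,885.33 − $446.94 = $2,438.39

$2,438.39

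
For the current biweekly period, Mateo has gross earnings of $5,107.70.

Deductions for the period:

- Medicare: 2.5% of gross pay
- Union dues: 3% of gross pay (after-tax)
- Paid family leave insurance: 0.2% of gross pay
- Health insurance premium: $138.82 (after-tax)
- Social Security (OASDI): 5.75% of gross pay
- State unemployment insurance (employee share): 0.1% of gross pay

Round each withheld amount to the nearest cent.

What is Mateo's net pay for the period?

Paid family leave insurance: $5,107.70 × 0.002 = $10.22
Social Security (OASDI): $5,107.70 × 0.0575 = $293.69
State unemployment insurance (employee share): $5,107.70 × 0.001 = $5.11
Medicare: $5,107.70 × 0.025 = $127.69
Health insurance premium: $138.82
Union dues: $5,107.70 × 0.03 = $153.23
Total deductions = $10.22 + $293.69 + $5.11 + $127.69 + $138.82 + $153.23 = $728.76
Net pay = $5,107.70 − $728.76 = $4,378.94

$4,378.94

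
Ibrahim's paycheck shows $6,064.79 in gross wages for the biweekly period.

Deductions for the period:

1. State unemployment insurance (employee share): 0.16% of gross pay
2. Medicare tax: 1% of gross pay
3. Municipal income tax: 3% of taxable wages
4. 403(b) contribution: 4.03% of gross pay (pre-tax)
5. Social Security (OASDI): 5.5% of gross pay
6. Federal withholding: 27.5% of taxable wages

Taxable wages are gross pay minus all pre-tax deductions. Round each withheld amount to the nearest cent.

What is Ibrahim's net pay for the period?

$3,641.26

403(b) contribution: $6,064.79 × 0.0403 = $244.41
Taxable wages = $6,064.79 − $244.41 = $5,820.38
Municipal income tax: $5,820.38 × 0.03 = $174.61
Federal withholding: $5,820.38 × 0.275 = $1,600.60
State unemployment insurance (employee share): $6,064.79 × 0.0016 = $9.70
Social Security (OASDI): $6,064.79 × 0.055 = $333.56
Medicare tax: $6,064.79 × 0.01 = $60.65
Total deductions = $244.41 + $174.61 + $1,600.60 + $9.70 + $333.56 + $60.65 = $2,423.53
Net pay = $6,064.79 − $2,423.53 = $3,641.26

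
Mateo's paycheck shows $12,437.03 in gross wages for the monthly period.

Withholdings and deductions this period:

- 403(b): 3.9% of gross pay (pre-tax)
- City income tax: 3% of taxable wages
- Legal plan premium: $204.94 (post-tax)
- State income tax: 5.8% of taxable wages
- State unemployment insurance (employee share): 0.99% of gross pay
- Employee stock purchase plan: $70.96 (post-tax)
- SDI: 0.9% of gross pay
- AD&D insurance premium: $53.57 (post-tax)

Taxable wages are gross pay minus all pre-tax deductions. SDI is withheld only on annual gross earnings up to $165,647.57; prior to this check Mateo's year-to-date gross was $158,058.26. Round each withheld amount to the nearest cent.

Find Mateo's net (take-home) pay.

$10,379.31

403(b): $12,437.03 × 0.039 = $485.04
Taxable wages = $12,437.03 − $485.04 = $11,951.99
State income tax: $11,951.99 × 0.058 = $693.22
City income tax: $11,951.99 × 0.03 = $358.56
State unemployment insurance (employee share): $12,437.03 × 0.0099 = $123.13
SDI: only $165,647.57 − $158,058.26 = $7,589.31 of this check is subject → $7,589.31 × 0.009 = $68.30
Legal plan premium: $204.94
Employee stock purchase plan: $70.96
AD&D insurance premium: $53.57
Total deductions = $485.04 + $693.22 + $358.56 + $123.13 + $68.30 + $204.94 + $70.96 + $53.57 = $2,057.72
Net pay = $12,437.03 − $2,057.72 = $10,379.31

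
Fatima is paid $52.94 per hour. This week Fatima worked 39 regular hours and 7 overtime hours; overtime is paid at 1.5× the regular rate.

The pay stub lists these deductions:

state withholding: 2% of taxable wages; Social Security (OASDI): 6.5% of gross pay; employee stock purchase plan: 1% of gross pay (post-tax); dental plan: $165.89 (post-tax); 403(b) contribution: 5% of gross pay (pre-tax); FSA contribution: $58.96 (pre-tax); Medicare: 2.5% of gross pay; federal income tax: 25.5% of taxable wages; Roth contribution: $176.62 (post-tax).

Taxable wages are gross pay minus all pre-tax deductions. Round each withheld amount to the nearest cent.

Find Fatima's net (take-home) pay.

$1,157.58

Regular pay: 39 × $52.94 = $2,064.66
Overtime pay: 7 × $52.94 × 1.5 = $555.87
Gross pay = $2,064.66 + $555.87 = $2,620.53
FSA contribution: $58.96
403(b) contribution: $2,620.53 × 0.05 = $131.03
Pre-tax total = $58.96 + $131.03 = $189.99
Taxable wages = $2,620.53 − $189.99 = $2,430.54
State withholding: $2,430.54 × 0.02 = $48.61
Federal income tax: $2,430.54 × 0.255 = $619.79
Social Security (OASDI): $2,620.53 × 0.065 = $170.33
Medicare: $2,620.53 × 0.025 = $65.51
Dental plan: $165.89
Roth contribution: $176.62
Employee stock purchase plan: $2,620.53 × 0.01 = $26.21
Total deductions = $58.96 + $131.03 + $48.61 + $619.79 + $170.33 + $65.51 + $165.89 + $176.62 + $26.21 = $1,462.95
Net pay = $2,620.53 − $1,462.95 = $1,157.58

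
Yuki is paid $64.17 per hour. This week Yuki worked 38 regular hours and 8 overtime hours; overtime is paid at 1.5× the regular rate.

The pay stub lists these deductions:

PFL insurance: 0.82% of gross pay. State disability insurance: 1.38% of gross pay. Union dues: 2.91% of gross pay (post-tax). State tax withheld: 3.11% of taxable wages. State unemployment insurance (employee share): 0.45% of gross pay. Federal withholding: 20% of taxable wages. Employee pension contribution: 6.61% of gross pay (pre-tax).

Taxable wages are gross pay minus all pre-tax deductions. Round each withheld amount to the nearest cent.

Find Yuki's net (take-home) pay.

Regular pay: 38 × $64.17 = $2,438.46
Overtime pay: 8 × $64.17 × 1.5 = $770.04
Gross pay = $2,438.46 + $770.04 = $3,208.50
Employee pension contribution: $3,208.50 × 0.0661 = $212.08
Taxable wages = $3,208.50 − $212.08 = $2,996.42
State tax withheld: $2,996.42 × 0.0311 = $93.19
Federal withholding: $2,996.42 × 0.2 = $599.28
State unemployment insurance (employee share): $3,208.50 × 0.0045 = $14.44
PFL insurance: $3,208.50 × 0.0082 = $26.31
State disability insurance: $3,208.50 × 0.0138 = $44.28
Union dues: $3,208.50 × 0.0291 = $93.37
Total deductions = $212.08 + $93.19 + $599.28 + $14.44 + $26.31 + $44.28 + $93.37 = $1,082.95
Net pay = $3,208.50 − $1,082.95 = $2,125.55

$2,125.55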